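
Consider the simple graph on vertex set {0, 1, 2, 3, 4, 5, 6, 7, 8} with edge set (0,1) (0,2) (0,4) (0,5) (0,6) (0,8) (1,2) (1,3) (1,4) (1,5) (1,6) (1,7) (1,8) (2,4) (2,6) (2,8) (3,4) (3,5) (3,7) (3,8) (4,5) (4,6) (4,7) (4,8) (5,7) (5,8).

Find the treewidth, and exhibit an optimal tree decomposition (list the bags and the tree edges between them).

Treewidth 4.
Bags: B1 = {1, 3, 4, 5, 7}  B2 = {1, 3, 4, 5, 8}  B3 = {0, 1, 4, 5, 8}  B4 = {0, 1, 2, 4, 8}  B5 = {0, 1, 2, 4, 6}
Tree: B1–B2, B2–B3, B3–B4, B4–B5

Each bag holds 5 vertices, so the decomposition has width 4, which upper-bounds the treewidth. Conversely, {0, 1, 2, 4, 8} is a clique of size 5, and the vertices of any clique must share a bag in every tree decomposition; so some bag has ≥ 5 vertices and tw(G) ≥ 4. Hence tw(G) = 4 exactly.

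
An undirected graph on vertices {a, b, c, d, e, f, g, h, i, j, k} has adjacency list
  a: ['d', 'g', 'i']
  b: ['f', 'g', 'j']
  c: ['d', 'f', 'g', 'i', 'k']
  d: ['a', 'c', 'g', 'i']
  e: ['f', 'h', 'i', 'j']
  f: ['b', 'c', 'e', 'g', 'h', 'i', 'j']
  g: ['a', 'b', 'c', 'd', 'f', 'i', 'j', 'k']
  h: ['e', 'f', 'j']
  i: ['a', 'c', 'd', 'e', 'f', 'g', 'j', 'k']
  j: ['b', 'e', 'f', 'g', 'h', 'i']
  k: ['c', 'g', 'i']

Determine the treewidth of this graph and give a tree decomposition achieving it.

The largest bag has 4 vertices, giving width 3; this decomposition certifies tw(G) ≤ 3. Conversely, {b, f, g, j} is a clique of size 4, and the vertices of any clique must share a bag in every tree decomposition; so some bag has ≥ 4 vertices and tw(G) ≥ 3. Therefore the treewidth is 3.

Treewidth 3.
One optimal decomposition is:
Bags: B1 = {f, g, i, j}  B2 = {b, f, g, j}  B3 = {e, f, i, j}  B4 = {c, f, g, i}  B5 = {e, f, h, j}  B6 = {c, d, g, i}  B7 = {a, d, g, i}  B8 = {c, g, i, k}
Tree: B1–B2, B1–B3, B1–B4, B3–B5, B4–B6, B6–B7, B6–B8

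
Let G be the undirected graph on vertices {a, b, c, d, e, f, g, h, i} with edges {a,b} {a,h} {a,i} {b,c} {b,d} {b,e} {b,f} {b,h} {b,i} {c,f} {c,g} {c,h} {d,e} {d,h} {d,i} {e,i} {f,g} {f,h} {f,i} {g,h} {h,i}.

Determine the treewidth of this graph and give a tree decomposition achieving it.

Each bag holds 4 vertices, so the decomposition has width 3, which upper-bounds the treewidth. On the other hand G contains the 4-clique {b, d, e, i}. A clique must lie in a single bag of any decomposition, so no decomposition can have width below 3. The upper and lower bounds meet at 3, so that is the treewidth.

Treewidth 3.
One optimal decomposition is:
Bags: B1 = {b, f, h, i}  B2 = {b, d, h, i}  B3 = {b, c, f, h}  B4 = {b, d, e, i}  B5 = {c, f, g, h}  B6 = {a, b, h, i}
Tree: B1–B2, B1–B3, B2–B4, B3–B5, B1–B6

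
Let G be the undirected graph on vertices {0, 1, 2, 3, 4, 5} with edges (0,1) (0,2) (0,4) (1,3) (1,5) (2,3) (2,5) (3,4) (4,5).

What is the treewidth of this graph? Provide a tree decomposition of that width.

Treewidth 3.
One optimal decomposition is:
Bags: B1 = {0, 1, 2, 4}  B2 = {1, 2, 4, 5}  B3 = {1, 2, 3, 4}
Tree: B1–B2, B2–B3

Each bag holds 4 vertices, so the decomposition has width 3, which upper-bounds the treewidth. For the lower bound: the 4 vertex sets {0,4}, {1,5}, {2}, {3} are disjoint, each induces a connected subgraph, and every pair is joined by at least one edge of G. Contracting each set to a single vertex therefore yields K_{4} as a minor, and since treewidth is minor-monotone, tw(G) ≥ tw(K_{4}) = 3. Therefore the treewidth is 3.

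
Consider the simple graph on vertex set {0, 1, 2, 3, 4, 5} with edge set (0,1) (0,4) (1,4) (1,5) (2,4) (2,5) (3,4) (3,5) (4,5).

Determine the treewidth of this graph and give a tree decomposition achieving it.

The largest bag has 3 vertices, giving width 2; this decomposition certifies tw(G) ≤ 2. Conversely, {0, 1, 4} is a clique of size 3, and the vertices of any clique must share a bag in every tree decomposition; so some bag has ≥ 3 vertices and tw(G) ≥ 2. Combining the bounds, tw(G) = 2.

Treewidth 2.
One optimal decomposition is:
Bags: B1 = {1, 4, 5}  B2 = {2, 4, 5}  B3 = {0, 1, 4}  B4 = {3, 4, 5}
Tree: B1–B2, B1–B3, B1–B4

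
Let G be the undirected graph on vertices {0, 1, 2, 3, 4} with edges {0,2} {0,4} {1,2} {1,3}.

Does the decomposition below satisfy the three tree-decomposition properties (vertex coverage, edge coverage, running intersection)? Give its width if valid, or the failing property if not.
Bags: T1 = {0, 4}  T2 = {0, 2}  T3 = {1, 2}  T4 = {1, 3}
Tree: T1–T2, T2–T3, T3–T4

Vertex coverage: the bags together contain {0, 1, 2, 3, 4}, the full vertex set. Edge coverage: each edge of G has both endpoints in at least one bag. Running intersection: for every vertex, the bags containing it form a connected subtree. All three properties hold, so this is a valid tree decomposition of width max|bag| − 1 = 1, and hence tw(G) ≤ 1.

Yes; width 1.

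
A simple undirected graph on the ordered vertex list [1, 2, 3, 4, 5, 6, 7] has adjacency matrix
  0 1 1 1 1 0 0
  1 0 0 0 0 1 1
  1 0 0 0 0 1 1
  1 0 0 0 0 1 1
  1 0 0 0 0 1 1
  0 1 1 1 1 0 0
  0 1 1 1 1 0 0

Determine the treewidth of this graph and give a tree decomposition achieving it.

Treewidth 3.
One optimal decomposition is:
Bags: B1 = {1, 3, 6, 7}  B2 = {1, 2, 6, 7}  B3 = {1, 5, 6, 7}  B4 = {1, 4, 6, 7}
Tree: B1–B2, B2–B3, B3–B4

The largest bag has 4 vertices, giving width 3; this decomposition certifies tw(G) ≤ 3. For the lower bound: the 4 vertex sets {3,7}, {2,6}, {1}, {5} are disjoint, each induces a connected subgraph, and every pair is joined by at least one edge of G. Contracting each set to a single vertex therefore yields K_{4} as a minor, and since treewidth is minor-monotone, tw(G) ≥ tw(K_{4}) = 3. Hence tw(G) = 3 exactly.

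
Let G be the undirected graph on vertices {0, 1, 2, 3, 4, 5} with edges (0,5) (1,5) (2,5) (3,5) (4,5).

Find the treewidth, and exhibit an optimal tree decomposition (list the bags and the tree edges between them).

Treewidth 1.
One such decomposition:
Bags: B1 = {0, 5}  B2 = {3, 5}  B3 = {2, 5}  B4 = {4, 5}  B5 = {1, 5}
Tree: B1–B2, B2–B3, B3–B4, B4–B5

The largest bag has 2 vertices, giving width 1; this decomposition certifies tw(G) ≤ 1. Any graph with an edge has treewidth ≥ 1, and G has the edge 5–0. Hence tw(G) = 1 exactly.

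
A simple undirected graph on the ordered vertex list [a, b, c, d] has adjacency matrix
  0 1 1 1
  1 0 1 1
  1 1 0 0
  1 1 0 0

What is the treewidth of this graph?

A width-2 tree decomposition is:
Bags: B1 = {a, b, c}  B2 = {a, b, d}
Tree: B1–B2
Each bag holds 3 vertices, so the decomposition has width 2, which upper-bounds the treewidth. On the other hand G contains the 3-clique {a, b, d}. A clique must lie in a single bag of any decomposition, so no decomposition can have width below 2. Combining the bounds, tw(G) = 2.

2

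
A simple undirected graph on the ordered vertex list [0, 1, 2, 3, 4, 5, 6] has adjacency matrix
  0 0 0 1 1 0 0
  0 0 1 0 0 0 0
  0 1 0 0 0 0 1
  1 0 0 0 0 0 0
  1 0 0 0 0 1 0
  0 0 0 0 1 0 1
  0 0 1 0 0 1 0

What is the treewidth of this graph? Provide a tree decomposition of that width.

Each bag holds 2 vertices, so the decomposition has width 1, which upper-bounds the treewidth. Since G has at least one edge (e.g. 1–2), it is not an edgeless graph, so tw(G) ≥ 1. Hence tw(G) = 1 exactly.

Treewidth 1.
One optimal decomposition is:
Bags: B1 = {1, 2}  B2 = {2, 6}  B3 = {5, 6}  B4 = {4, 5}  B5 = {0, 4}  B6 = {0, 3}
Tree: B1–B2, B2–B3, B3–B4, B4–B5, B5–B6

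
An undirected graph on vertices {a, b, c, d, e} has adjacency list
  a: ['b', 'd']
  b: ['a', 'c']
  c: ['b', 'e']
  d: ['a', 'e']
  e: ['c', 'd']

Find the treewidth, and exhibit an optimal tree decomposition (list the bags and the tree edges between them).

The largest bag has 3 vertices, giving width 2; this decomposition certifies tw(G) ≤ 2. The edges d–a–b–c–e–d form a cycle, so G is not a tree and its treewidth is at least 2. Combining the bounds, tw(G) = 2.

Treewidth 2.
One such decomposition:
Bags: B1 = {a, b, d}  B2 = {b, c, d}  B3 = {c, d, e}
Tree: B1–B2, B2–B3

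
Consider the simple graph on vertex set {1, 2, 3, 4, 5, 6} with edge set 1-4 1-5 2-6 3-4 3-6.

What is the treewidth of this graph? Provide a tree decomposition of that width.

Every bag has size at most 2, so the width is 2 − 1 = 1 and tw(G) ≤ 1. Since G has at least one edge (e.g. 2–6), it is not an edgeless graph, so tw(G) ≥ 1. Hence tw(G) = 1 exactly.

Treewidth 1.
Bags: B1 = {2, 6}  B2 = {3, 6}  B3 = {3, 4}  B4 = {1, 4}  B5 = {1, 5}
Tree: B1–B2, B2–B3, B3–B4, B4–B5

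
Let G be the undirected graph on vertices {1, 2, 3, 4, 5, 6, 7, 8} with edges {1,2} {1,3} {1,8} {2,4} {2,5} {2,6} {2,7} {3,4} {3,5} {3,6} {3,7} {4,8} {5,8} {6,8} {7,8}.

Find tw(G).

A width-3 tree decomposition is:
Bags: B1 = {2, 3, 7, 8}  B2 = {2, 3, 6, 8}  B3 = {2, 3, 5, 8}  B4 = {1, 2, 3, 8}  B5 = {2, 3, 4, 8}
Tree: B1–B2, B2–B3, B3–B4, B4–B5
Each bag holds 4 vertices, so the decomposition has width 3, which upper-bounds the treewidth. For the lower bound: the 4 vertex sets {3,7}, {6,8}, {2}, {5} are disjoint, each induces a connected subgraph, and every pair is joined by at least one edge of G. Contracting each set to a single vertex therefore yields K_{4} as a minor, and since treewidth is minor-monotone, tw(G) ≥ tw(K_{4}) = 3. Combining the bounds, tw(G) = 3.

3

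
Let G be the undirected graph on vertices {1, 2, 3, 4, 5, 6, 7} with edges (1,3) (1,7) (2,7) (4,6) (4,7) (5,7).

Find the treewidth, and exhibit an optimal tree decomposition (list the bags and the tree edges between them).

Each bag holds 2 vertices, so the decomposition has width 1, which upper-bounds the treewidth. G has an edge, so its treewidth is at least 1. Hence tw(G) = 1 exactly.

Treewidth 1.
Bags: B1 = {4, 7}  B2 = {1, 7}  B3 = {1, 3}  B4 = {2, 7}  B5 = {4, 6}  B6 = {5, 7}
Tree: B1–B2, B2–B3, B1–B4, B1–B5, B4–B6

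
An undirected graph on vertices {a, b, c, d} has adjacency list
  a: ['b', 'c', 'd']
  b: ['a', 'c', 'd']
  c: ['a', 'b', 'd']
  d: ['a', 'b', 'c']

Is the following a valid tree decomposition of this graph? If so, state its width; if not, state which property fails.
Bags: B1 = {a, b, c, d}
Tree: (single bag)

Yes; width 3.

Every vertex of G appears in some bag (union = {a, b, c, d}); every edge is covered by a bag; and for each vertex v the set of bags containing v is connected in the bag tree. The decomposition is therefore valid. The largest bag has 4 vertices, so the width is 3.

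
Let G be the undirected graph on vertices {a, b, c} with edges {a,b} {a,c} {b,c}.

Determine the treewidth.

A width-2 tree decomposition is:
Bags: B1 = {a, b, c}
Tree: (single bag)
A single bag containing all 3 vertices is trivially a valid decomposition of width 2. For the lower bound, the 3 vertices {a, b, c} are pairwise adjacent, and any tree decomposition puts a clique entirely inside one bag — forcing width ≥ 2. Combining the bounds, tw(G) = 2.

2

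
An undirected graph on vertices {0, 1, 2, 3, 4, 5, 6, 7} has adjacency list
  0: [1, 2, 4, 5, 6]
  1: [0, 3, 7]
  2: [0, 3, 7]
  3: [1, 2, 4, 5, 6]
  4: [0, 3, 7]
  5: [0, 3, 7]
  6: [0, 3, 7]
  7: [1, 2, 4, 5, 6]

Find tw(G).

3

A width-3 tree decomposition is:
Bags: B1 = {0, 3, 6, 7}  B2 = {0, 3, 4, 7}  B3 = {0, 3, 5, 7}  B4 = {0, 1, 3, 7}  B5 = {0, 2, 3, 7}
Tree: B1–B2, B2–B3, B3–B4, B4–B5
Every bag has size at most 4, so the width is 4 − 1 = 3 and tw(G) ≤ 3. For the lower bound: the 4 vertex sets {6,7}, {3,4}, {0}, {5} are disjoint, each induces a connected subgraph, and every pair is joined by at least one edge of G. Contracting each set to a single vertex therefore yields K_{4} as a minor, and since treewidth is minor-monotone, tw(G) ≥ tw(K_{4}) = 3. Hence tw(G) = 3 exactly.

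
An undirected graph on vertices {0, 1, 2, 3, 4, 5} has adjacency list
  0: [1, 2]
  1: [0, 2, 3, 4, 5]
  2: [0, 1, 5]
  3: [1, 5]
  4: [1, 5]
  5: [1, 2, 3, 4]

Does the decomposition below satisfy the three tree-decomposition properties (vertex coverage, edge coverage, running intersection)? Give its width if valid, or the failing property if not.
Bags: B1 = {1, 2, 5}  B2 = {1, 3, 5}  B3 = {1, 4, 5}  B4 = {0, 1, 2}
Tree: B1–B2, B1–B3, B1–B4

Yes; width 2.

Checking the three conditions: (i) the bags cover all of {0, 1, 2, 3, 4, 5}; (ii) for each edge, some bag contains both endpoints; (iii) the bags containing any fixed vertex form a subtree. All hold, so the decomposition is valid with width 3 − 1 = 2.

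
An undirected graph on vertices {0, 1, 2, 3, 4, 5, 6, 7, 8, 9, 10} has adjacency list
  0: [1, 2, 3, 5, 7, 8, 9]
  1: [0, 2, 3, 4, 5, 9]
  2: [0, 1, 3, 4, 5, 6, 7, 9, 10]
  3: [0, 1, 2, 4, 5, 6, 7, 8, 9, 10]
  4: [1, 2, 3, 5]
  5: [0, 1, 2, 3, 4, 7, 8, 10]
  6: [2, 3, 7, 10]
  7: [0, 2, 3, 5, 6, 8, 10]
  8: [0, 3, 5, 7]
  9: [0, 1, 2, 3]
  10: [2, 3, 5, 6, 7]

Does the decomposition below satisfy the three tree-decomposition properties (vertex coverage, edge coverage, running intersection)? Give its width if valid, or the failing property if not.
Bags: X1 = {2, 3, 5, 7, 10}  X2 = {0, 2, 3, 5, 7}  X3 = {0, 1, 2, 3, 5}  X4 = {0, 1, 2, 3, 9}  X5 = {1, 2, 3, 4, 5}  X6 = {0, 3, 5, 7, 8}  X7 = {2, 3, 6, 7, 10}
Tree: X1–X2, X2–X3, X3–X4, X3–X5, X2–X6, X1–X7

Every vertex of G appears in some bag (union = {0, 1, 2, 3, 4, 5, 6, 7, 8, 9, 10}); every edge is covered by a bag; and for each vertex v the set of bags containing v is connected in the bag tree. The decomposition is therefore valid. The largest bag has 5 vertices, so the width is 4.

Yes; width 4.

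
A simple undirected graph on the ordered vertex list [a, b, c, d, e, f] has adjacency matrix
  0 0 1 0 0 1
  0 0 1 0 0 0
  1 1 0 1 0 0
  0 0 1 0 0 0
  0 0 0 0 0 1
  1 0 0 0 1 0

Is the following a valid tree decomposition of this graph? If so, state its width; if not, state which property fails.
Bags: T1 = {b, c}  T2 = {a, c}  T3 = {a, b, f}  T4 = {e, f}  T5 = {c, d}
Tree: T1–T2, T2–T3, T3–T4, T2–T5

No — bags containing vertex b are not connected in the tree.

A tree decomposition must satisfy three properties: every vertex lies in some bag; for every edge, both endpoints lie together in some bag; and for every vertex, the bags containing it form a connected subtree. Here bags containing vertex b are not connected in the tree, so the decomposition is invalid.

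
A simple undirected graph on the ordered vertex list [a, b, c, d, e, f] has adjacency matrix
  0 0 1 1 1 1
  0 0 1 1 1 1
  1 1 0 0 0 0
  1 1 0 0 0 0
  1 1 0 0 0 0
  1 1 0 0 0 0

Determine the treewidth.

2

A width-2 tree decomposition is:
Bags: B1 = {a, b, c}  B2 = {a, b, d}  B3 = {a, b, f}  B4 = {a, b, e}
Tree: B1–B2, B2–B3, B3–B4
Every bag has size at most 3, so the width is 3 − 1 = 2 and tw(G) ≤ 2. For the lower bound, G contains the cycle c–b–d–a–c, so G is not a forest; only forests have treewidth ≤ 1, hence tw(G) ≥ 2. Therefore the treewidth is 2.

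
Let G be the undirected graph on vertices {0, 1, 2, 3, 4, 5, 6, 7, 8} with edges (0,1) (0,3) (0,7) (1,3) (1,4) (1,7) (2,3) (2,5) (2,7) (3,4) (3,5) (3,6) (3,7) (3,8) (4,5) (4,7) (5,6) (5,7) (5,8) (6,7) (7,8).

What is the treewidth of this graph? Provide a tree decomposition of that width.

Treewidth 3.
One such decomposition:
Bags: B1 = {1, 3, 4, 7}  B2 = {3, 4, 5, 7}  B3 = {2, 3, 5, 7}  B4 = {3, 5, 7, 8}  B5 = {3, 5, 6, 7}  B6 = {0, 1, 3, 7}
Tree: B1–B2, B2–B3, B2–B4, B2–B5, B1–B6

Every bag has size at most 4, so the width is 4 − 1 = 3 and tw(G) ≤ 3. For the lower bound, the 4 vertices {0, 1, 3, 7} are pairwise adjacent, and any tree decomposition puts a clique entirely inside one bag — forcing width ≥ 3. Combining the bounds, tw(G) = 3.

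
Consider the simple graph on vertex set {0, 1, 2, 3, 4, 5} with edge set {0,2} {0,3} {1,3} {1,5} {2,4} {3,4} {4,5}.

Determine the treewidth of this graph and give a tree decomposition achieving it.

Treewidth 2.
One such decomposition:
Bags: B1 = {1, 4, 5}  B2 = {1, 3, 4}  B3 = {2, 3, 4}  B4 = {0, 2, 3}
Tree: B1–B2, B2–B3, B3–B4

The largest bag has 3 vertices, giving width 2; this decomposition certifies tw(G) ≤ 2. The edges 5–1–3–4–5 form a cycle, so G is not a tree and its treewidth is at least 2. The upper and lower bounds meet at 2, so that is the treewidth.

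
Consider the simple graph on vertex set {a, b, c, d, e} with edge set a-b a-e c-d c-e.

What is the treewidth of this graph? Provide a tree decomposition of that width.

Treewidth 1.
Bags: B1 = {c, d}  B2 = {c, e}  B3 = {a, e}  B4 = {a, b}
Tree: B1–B2, B2–B3, B3–B4

Each bag holds 2 vertices, so the decomposition has width 1, which upper-bounds the treewidth. Since G has at least one edge (e.g. d–c), it is not an edgeless graph, so tw(G) ≥ 1. Hence tw(G) = 1 exactly.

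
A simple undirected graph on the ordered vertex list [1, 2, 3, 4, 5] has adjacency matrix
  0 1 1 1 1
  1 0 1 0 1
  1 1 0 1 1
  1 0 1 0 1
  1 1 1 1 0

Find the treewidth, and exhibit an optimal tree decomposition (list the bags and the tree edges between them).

The largest bag has 4 vertices, giving width 3; this decomposition certifies tw(G) ≤ 3. On the other hand G contains the 4-clique {1, 2, 3, 5}. A clique must lie in a single bag of any decomposition, so no decomposition can have width below 3. Combining the bounds, tw(G) = 3.

Treewidth 3.
Bags: B1 = {1, 3, 4, 5}  B2 = {1, 2, 3, 5}
Tree: B1–B2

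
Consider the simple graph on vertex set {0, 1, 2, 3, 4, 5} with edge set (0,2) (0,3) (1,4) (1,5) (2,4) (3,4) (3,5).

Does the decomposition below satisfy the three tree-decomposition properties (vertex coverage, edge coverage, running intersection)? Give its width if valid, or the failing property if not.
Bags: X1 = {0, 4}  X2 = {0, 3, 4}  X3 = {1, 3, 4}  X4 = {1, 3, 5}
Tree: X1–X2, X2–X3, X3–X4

No — vertex 2 appears in no bag.

A tree decomposition must satisfy three properties: every vertex lies in some bag; for every edge, both endpoints lie together in some bag; and for every vertex, the bags containing it form a connected subtree. Here vertex 2 appears in no bag, so the decomposition is invalid.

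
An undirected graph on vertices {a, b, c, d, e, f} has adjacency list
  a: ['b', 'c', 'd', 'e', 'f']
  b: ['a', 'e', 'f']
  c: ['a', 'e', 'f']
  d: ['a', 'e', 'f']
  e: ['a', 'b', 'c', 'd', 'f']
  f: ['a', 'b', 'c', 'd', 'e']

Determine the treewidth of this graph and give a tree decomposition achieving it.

Treewidth 3.
One optimal decomposition is:
Bags: B1 = {a, d, e, f}  B2 = {a, c, e, f}  B3 = {a, b, e, f}
Tree: B1–B2, B1–B3

Each bag holds 4 vertices, so the decomposition has width 3, which upper-bounds the treewidth. On the other hand G contains the 4-clique {a, d, e, f}. A clique must lie in a single bag of any decomposition, so no decomposition can have width below 3. Therefore the treewidth is 3.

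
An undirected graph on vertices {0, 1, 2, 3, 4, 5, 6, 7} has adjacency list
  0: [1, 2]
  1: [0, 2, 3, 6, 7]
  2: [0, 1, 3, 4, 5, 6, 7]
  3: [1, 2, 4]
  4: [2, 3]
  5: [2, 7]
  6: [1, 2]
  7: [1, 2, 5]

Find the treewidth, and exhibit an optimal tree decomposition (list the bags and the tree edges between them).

Treewidth 2.
Bags: B1 = {0, 1, 2}  B2 = {1, 2, 3}  B3 = {1, 2, 7}  B4 = {1, 2, 6}  B5 = {2, 3, 4}  B6 = {2, 5, 7}
Tree: B1–B2, B2–B3, B3–B4, B2–B5, B3–B6

Each bag holds 3 vertices, so the decomposition has width 2, which upper-bounds the treewidth. Conversely, {0, 1, 2} is a clique of size 3, and the vertices of any clique must share a bag in every tree decomposition; so some bag has ≥ 3 vertices and tw(G) ≥ 2. Hence tw(G) = 2 exactly.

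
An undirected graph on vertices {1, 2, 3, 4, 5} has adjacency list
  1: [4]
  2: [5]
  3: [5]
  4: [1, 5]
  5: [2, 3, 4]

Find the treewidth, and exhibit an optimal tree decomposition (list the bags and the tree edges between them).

Treewidth 1.
Bags: B1 = {4, 5}  B2 = {1, 4}  B3 = {2, 5}  B4 = {3, 5}
Tree: B1–B2, B1–B3, B3–B4

Every bag has size at most 2, so the width is 2 − 1 = 1 and tw(G) ≤ 1. G has an edge, so its treewidth is at least 1. Hence tw(G) = 1 exactly.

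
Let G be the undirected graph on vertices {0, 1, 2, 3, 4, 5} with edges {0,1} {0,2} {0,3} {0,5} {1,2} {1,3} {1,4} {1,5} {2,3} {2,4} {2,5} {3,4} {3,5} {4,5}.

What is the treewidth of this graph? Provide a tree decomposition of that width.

Every bag has size at most 5, so the width is 5 − 1 = 4 and tw(G) ≤ 4. For the lower bound, the 5 vertices {0, 1, 2, 3, 5} are pairwise adjacent, and any tree decomposition puts a clique entirely inside one bag — forcing width ≥ 4. Combining the bounds, tw(G) = 4.

Treewidth 4.
One optimal decomposition is:
Bags: B1 = {1, 2, 3, 4, 5}  B2 = {0, 1, 2, 3, 5}
Tree: B1–B2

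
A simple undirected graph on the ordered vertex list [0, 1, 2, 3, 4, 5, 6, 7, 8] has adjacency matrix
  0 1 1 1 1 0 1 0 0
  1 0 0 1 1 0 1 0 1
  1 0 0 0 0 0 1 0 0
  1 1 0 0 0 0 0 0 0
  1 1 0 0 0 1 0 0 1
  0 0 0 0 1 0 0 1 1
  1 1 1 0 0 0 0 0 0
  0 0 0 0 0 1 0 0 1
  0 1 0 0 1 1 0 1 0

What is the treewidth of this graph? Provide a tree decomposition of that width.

Every bag has size at most 3, so the width is 3 − 1 = 2 and tw(G) ≤ 2. On the other hand G contains the 3-clique {0, 1, 3}. A clique must lie in a single bag of any decomposition, so no decomposition can have width below 2. Therefore the treewidth is 2.

Treewidth 2.
One such decomposition:
Bags: B1 = {0, 1, 4}  B2 = {0, 1, 3}  B3 = {0, 1, 6}  B4 = {1, 4, 8}  B5 = {0, 2, 6}  B6 = {4, 5, 8}  B7 = {5, 7, 8}
Tree: B1–B2, B1–B3, B1–B4, B3–B5, B4–B6, B6–B7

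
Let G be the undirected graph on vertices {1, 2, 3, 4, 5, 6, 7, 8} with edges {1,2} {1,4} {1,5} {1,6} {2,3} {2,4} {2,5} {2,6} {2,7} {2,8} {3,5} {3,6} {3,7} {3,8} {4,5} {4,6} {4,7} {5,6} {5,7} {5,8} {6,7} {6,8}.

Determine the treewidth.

A width-4 tree decomposition is:
Bags: B1 = {2, 4, 5, 6, 7}  B2 = {2, 3, 5, 6, 7}  B3 = {2, 3, 5, 6, 8}  B4 = {1, 2, 4, 5, 6}
Tree: B1–B2, B2–B3, B1–B4
Each bag holds 5 vertices, so the decomposition has width 4, which upper-bounds the treewidth. For the lower bound, the 5 vertices {1, 2, 4, 5, 6} are pairwise adjacent, and any tree decomposition puts a clique entirely inside one bag — forcing width ≥ 4. Hence tw(G) = 4 exactly.

4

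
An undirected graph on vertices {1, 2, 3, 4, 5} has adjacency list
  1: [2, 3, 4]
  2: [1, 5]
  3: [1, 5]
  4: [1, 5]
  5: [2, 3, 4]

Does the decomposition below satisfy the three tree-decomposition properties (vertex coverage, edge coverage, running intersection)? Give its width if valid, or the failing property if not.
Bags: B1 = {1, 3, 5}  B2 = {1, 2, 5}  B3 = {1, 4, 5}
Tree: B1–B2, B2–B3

Yes; width 2.

Every vertex of G appears in some bag (union = {1, 2, 3, 4, 5}); every edge is covered by a bag; and for each vertex v the set of bags containing v is connected in the bag tree. The decomposition is therefore valid. The largest bag has 3 vertices, so the width is 2.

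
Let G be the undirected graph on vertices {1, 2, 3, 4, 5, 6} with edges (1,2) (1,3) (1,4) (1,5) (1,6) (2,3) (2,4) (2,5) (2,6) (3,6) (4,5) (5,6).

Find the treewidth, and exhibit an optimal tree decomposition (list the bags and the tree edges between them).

Every bag has size at most 4, so the width is 4 − 1 = 3 and tw(G) ≤ 3. On the other hand G contains the 4-clique {1, 2, 3, 6}. A clique must lie in a single bag of any decomposition, so no decomposition can have width below 3. Combining the bounds, tw(G) = 3.

Treewidth 3.
One such decomposition:
Bags: B1 = {1, 2, 3, 6}  B2 = {1, 2, 5, 6}  B3 = {1, 2, 4, 5}
Tree: B1–B2, B2–B3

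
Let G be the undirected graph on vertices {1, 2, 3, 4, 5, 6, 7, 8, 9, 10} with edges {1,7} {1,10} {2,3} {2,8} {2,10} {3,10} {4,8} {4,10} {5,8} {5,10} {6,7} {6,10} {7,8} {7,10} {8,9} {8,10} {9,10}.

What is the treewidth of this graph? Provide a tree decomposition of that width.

Treewidth 2.
Bags: B1 = {7, 8, 10}  B2 = {8, 9, 10}  B3 = {4, 8, 10}  B4 = {5, 8, 10}  B5 = {1, 7, 10}  B6 = {2, 8, 10}  B7 = {6, 7, 10}  B8 = {2, 3, 10}
Tree: B1–B2, B1–B3, B1–B4, B1–B5, B3–B6, B1–B7, B6–B8

Each bag holds 3 vertices, so the decomposition has width 2, which upper-bounds the treewidth. On the other hand G contains the 3-clique {2, 8, 10}. A clique must lie in a single bag of any decomposition, so no decomposition can have width below 2. Hence tw(G) = 2 exactly.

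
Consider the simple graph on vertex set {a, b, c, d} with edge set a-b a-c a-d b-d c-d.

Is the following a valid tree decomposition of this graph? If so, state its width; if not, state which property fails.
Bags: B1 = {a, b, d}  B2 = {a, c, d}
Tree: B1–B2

Vertex coverage: the bags together contain {a, b, c, d}, the full vertex set. Edge coverage: each edge of G has both endpoints in at least one bag. Running intersection: for every vertex, the bags containing it form a connected subtree. All three properties hold, so this is a valid tree decomposition of width max|bag| − 1 = 2, and hence tw(G) ≤ 2.

Yes; width 2.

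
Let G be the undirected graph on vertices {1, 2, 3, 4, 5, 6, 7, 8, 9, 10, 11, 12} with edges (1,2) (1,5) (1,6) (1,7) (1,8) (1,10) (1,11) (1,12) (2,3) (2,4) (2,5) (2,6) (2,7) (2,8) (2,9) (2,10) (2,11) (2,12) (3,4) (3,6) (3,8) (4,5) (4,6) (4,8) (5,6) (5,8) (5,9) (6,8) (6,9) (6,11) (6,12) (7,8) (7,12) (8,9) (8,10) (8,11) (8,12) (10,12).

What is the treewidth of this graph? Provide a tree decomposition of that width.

Treewidth 4.
Bags: B1 = {2, 5, 6, 8, 9}  B2 = {1, 2, 5, 6, 8}  B3 = {1, 2, 6, 8, 12}  B4 = {2, 4, 5, 6, 8}  B5 = {1, 2, 6, 8, 11}  B6 = {1, 2, 8, 10, 12}  B7 = {2, 3, 4, 6, 8}  B8 = {1, 2, 7, 8, 12}
Tree: B1–B2, B2–B3, B2–B4, B3–B5, B3–B6, B4–B7, B6–B8

The largest bag has 5 vertices, giving width 4; this decomposition certifies tw(G) ≤ 4. On the other hand G contains the 5-clique {1, 2, 8, 10, 12}. A clique must lie in a single bag of any decomposition, so no decomposition can have width below 4. Combining the bounds, tw(G) = 4.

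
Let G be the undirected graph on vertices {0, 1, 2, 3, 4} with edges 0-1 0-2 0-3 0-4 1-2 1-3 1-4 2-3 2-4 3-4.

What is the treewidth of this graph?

A width-4 tree decomposition is:
Bags: B1 = {0, 1, 2, 3, 4}
Tree: (single bag)
With just one bag of size 5, the width is 5 − 1 = 4, so tw(G) ≤ 4. Conversely, {0, 1, 2, 3, 4} is a clique of size 5, and the vertices of any clique must share a bag in every tree decomposition; so some bag has ≥ 5 vertices and tw(G) ≥ 4. Combining the bounds, tw(G) = 4.

4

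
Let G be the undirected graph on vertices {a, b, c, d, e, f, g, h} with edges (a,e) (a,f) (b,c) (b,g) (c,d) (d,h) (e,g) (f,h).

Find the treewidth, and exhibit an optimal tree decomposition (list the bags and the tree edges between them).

Treewidth 2.
One such decomposition:
Bags: B1 = {b, c, d}  B2 = {b, d, h}  B3 = {b, f, h}  B4 = {a, b, f}  B5 = {a, b, e}  B6 = {b, e, g}
Tree: B1–B2, B2–B3, B3–B4, B4–B5, B5–B6

The largest bag has 3 vertices, giving width 2; this decomposition certifies tw(G) ≤ 2. Since b–c–d–h–f–a–e–g–b is a cycle in G, G is not acyclic. Forests are exactly the graphs of treewidth ≤ 1, so tw(G) ≥ 2. Therefore the treewidth is 2.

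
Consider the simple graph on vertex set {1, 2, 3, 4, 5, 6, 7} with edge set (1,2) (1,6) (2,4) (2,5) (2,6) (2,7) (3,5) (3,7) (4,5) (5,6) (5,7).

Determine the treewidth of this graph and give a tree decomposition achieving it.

Treewidth 2.
One such decomposition:
Bags: B1 = {2, 5, 6}  B2 = {2, 4, 5}  B3 = {2, 5, 7}  B4 = {3, 5, 7}  B5 = {1, 2, 6}
Tree: B1–B2, B2–B3, B3–B4, B1–B5

Every bag has size at most 3, so the width is 3 − 1 = 2 and tw(G) ≤ 2. Conversely, {1, 2, 6} is a clique of size 3, and the vertices of any clique must share a bag in every tree decomposition; so some bag has ≥ 3 vertices and tw(G) ≥ 2. Hence tw(G) = 2 exactly.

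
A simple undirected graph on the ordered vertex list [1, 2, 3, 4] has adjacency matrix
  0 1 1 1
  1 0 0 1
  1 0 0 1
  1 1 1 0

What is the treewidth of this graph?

A width-2 tree decomposition is:
Bags: B1 = {1, 2, 4}  B2 = {1, 3, 4}
Tree: B1–B2
Every bag has size at most 3, so the width is 3 − 1 = 2 and tw(G) ≤ 2. For the lower bound, the 3 vertices {1, 2, 4} are pairwise adjacent, and any tree decomposition puts a clique entirely inside one bag — forcing width ≥ 2. Therefore the treewidth is 2.

2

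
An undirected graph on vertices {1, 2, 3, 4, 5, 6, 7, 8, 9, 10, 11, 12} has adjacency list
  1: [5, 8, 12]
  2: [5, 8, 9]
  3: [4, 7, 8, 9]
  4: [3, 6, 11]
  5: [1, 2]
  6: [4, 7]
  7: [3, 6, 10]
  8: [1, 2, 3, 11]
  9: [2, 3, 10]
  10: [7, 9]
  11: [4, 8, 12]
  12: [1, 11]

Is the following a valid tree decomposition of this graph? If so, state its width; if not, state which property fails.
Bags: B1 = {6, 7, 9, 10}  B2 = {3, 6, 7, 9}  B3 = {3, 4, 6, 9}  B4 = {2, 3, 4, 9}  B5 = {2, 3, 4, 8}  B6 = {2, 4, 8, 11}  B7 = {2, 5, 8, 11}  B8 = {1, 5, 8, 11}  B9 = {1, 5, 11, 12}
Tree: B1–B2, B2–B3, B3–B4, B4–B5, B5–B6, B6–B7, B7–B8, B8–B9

Vertex coverage: the bags together contain {1, 2, 3, 4, 5, 6, 7, 8, 9, 10, 11, 12}, the full vertex set. Edge coverage: each edge of G has both endpoints in at least one bag. Running intersection: for every vertex, the bags containing it form a connected subtree. All three properties hold, so this is a valid tree decomposition of width max|bag| − 1 = 3, and hence tw(G) ≤ 3.

Yes; width 3.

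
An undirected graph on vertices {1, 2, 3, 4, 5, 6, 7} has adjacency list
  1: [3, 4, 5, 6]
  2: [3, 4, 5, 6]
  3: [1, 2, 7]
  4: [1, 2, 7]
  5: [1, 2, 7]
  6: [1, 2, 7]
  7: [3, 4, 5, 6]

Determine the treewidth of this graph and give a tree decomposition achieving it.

Treewidth 3.
One optimal decomposition is:
Bags: B1 = {1, 2, 6, 7}  B2 = {1, 2, 3, 7}  B3 = {1, 2, 4, 7}  B4 = {1, 2, 5, 7}
Tree: B1–B2, B2–B3, B3–B4

Each bag holds 4 vertices, so the decomposition has width 3, which upper-bounds the treewidth. For the lower bound: the 4 vertex sets {2,6}, {3,7}, {1}, {4} are disjoint, each induces a connected subgraph, and every pair is joined by at least one edge of G. Contracting each set to a single vertex therefore yields K_{4} as a minor, and since treewidth is minor-monotone, tw(G) ≥ tw(K_{4}) = 3. Therefore the treewidth is 3.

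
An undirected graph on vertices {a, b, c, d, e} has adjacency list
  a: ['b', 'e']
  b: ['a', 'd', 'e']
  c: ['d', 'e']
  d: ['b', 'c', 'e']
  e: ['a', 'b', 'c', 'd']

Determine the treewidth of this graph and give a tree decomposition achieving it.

Treewidth 2.
One such decomposition:
Bags: B1 = {b, d, e}  B2 = {c, d, e}  B3 = {a, b, e}
Tree: B1–B2, B1–B3

Each bag holds 3 vertices, so the decomposition has width 2, which upper-bounds the treewidth. For the lower bound, the 3 vertices {c, d, e} are pairwise adjacent, and any tree decomposition puts a clique entirely inside one bag — forcing width ≥ 2. Therefore the treewidth is 2.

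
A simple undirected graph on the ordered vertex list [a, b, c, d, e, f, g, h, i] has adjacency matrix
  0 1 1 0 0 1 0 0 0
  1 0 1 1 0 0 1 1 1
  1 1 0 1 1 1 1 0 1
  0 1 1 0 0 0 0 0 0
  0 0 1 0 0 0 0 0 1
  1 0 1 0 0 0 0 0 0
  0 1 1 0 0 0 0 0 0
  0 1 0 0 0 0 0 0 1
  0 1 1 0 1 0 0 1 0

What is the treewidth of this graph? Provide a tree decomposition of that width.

Every bag has size at most 3, so the width is 3 − 1 = 2 and tw(G) ≤ 2. For the lower bound, the 3 vertices {b, h, i} are pairwise adjacent, and any tree decomposition puts a clique entirely inside one bag — forcing width ≥ 2. Hence tw(G) = 2 exactly.

Treewidth 2.
One optimal decomposition is:
Bags: B1 = {a, b, c}  B2 = {b, c, g}  B3 = {b, c, i}  B4 = {b, h, i}  B5 = {a, c, f}  B6 = {b, c, d}  B7 = {c, e, i}
Tree: B1–B2, B2–B3, B3–B4, B1–B5, B2–B6, B3–B7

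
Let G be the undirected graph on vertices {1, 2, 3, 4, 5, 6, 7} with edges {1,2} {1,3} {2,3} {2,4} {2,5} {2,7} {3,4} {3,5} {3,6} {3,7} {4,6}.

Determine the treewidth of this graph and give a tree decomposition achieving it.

Treewidth 2.
Bags: B1 = {2, 3, 4}  B2 = {2, 3, 7}  B3 = {1, 2, 3}  B4 = {3, 4, 6}  B5 = {2, 3, 5}
Tree: B1–B2, B1–B3, B1–B4, B1–B5

Each bag holds 3 vertices, so the decomposition has width 2, which upper-bounds the treewidth. Conversely, {1, 2, 3} is a clique of size 3, and the vertices of any clique must share a bag in every tree decomposition; so some bag has ≥ 3 vertices and tw(G) ≥ 2. Hence tw(G) = 2 exactly.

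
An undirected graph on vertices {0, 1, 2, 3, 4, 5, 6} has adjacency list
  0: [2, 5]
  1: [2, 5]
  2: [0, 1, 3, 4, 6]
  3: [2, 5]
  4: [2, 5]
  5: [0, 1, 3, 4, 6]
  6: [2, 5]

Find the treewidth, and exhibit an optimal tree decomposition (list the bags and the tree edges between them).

Treewidth 2.
One such decomposition:
Bags: B1 = {2, 5, 6}  B2 = {1, 2, 5}  B3 = {0, 2, 5}  B4 = {2, 3, 5}  B5 = {2, 4, 5}
Tree: B1–B2, B2–B3, B3–B4, B4–B5

Each bag holds 3 vertices, so the decomposition has width 2, which upper-bounds the treewidth. Since 2–6–5–1–2 is a cycle in G, G is not acyclic. Forests are exactly the graphs of treewidth ≤ 1, so tw(G) ≥ 2. Hence tw(G) = 2 exactly.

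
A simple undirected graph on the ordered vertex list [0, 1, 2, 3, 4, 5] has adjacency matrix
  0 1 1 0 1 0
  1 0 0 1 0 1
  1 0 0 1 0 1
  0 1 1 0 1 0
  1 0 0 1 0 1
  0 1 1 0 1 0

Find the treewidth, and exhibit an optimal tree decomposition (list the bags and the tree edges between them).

Treewidth 3.
One such decomposition:
Bags: B1 = {1, 2, 4, 5}  B2 = {1, 2, 3, 4}  B3 = {0, 1, 2, 4}
Tree: B1–B2, B2–B3

The largest bag has 4 vertices, giving width 3; this decomposition certifies tw(G) ≤ 3. For the lower bound: the 4 vertex sets {2,5}, {1,3}, {4}, {0} are disjoint, each induces a connected subgraph, and every pair is joined by at least one edge of G. Contracting each set to a single vertex therefore yields K_{4} as a minor, and since treewidth is minor-monotone, tw(G) ≥ tw(K_{4}) = 3. Therefore the treewidth is 3.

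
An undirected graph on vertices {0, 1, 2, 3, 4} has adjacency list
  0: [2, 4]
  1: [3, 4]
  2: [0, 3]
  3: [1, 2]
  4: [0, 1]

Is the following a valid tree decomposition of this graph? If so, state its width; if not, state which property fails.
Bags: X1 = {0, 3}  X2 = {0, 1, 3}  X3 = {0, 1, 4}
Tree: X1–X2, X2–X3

A tree decomposition must satisfy three properties: every vertex lies in some bag; for every edge, both endpoints lie together in some bag; and for every vertex, the bags containing it form a connected subtree. Here vertex 2 appears in no bag, so the decomposition is invalid.

No — vertex 2 appears in no bag.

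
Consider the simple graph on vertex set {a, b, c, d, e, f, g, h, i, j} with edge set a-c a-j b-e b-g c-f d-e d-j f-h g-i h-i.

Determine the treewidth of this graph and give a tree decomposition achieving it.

The largest bag has 3 vertices, giving width 2; this decomposition certifies tw(G) ≤ 2. For the lower bound, G contains the cycle e–d–j–a–c–f–h–i–g–b–e, so G is not a forest; only forests have treewidth ≤ 1, hence tw(G) ≥ 2. Combining the bounds, tw(G) = 2.

Treewidth 2.
One such decomposition:
Bags: B1 = {d, e, j}  B2 = {a, e, j}  B3 = {a, c, e}  B4 = {c, e, f}  B5 = {e, f, h}  B6 = {e, h, i}  B7 = {e, g, i}  B8 = {b, e, g}
Tree: B1–B2, B2–B3, B3–B4, B4–B5, B5–B6, B6–B7, B7–B8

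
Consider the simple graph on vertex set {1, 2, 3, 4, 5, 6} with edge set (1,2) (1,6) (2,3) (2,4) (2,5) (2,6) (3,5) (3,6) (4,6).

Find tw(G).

2

A width-2 tree decomposition is:
Bags: B1 = {2, 3, 5}  B2 = {2, 3, 6}  B3 = {1, 2, 6}  B4 = {2, 4, 6}
Tree: B1–B2, B2–B3, B3–B4
Each bag holds 3 vertices, so the decomposition has width 2, which upper-bounds the treewidth. Conversely, {2, 3, 5} is a clique of size 3, and the vertices of any clique must share a bag in every tree decomposition; so some bag has ≥ 3 vertices and tw(G) ≥ 2. Combining the bounds, tw(G) = 2.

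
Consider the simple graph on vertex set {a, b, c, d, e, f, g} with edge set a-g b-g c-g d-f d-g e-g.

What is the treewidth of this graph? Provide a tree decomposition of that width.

Treewidth 1.
One optimal decomposition is:
Bags: B1 = {c, g}  B2 = {b, g}  B3 = {a, g}  B4 = {d, g}  B5 = {d, f}  B6 = {e, g}
Tree: B1–B2, B2–B3, B3–B4, B4–B5, B3–B6

Every bag has size at most 2, so the width is 2 − 1 = 1 and tw(G) ≤ 1. Any graph with an edge has treewidth ≥ 1, and G has the edge g–c. The upper and lower bounds meet at 1, so that is the treewidth.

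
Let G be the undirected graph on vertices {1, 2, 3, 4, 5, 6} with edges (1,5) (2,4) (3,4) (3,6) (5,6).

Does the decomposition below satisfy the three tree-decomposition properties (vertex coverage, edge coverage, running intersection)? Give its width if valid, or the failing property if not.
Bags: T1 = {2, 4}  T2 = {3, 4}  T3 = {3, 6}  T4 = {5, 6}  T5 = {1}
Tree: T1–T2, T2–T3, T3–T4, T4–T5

No — edge (5,1) lies in no bag.

A tree decomposition must satisfy three properties: every vertex lies in some bag; for every edge, both endpoints lie together in some bag; and for every vertex, the bags containing it form a connected subtree. Here edge (5,1) lies in no bag, so the decomposition is invalid.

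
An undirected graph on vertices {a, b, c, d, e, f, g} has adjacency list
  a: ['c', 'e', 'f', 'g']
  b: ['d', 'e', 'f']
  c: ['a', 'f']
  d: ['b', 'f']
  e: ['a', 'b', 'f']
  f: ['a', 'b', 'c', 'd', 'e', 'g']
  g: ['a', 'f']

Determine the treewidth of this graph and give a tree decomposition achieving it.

The largest bag has 3 vertices, giving width 2; this decomposition certifies tw(G) ≤ 2. For the lower bound, the 3 vertices {b, d, f} are pairwise adjacent, and any tree decomposition puts a clique entirely inside one bag — forcing width ≥ 2. Therefore the treewidth is 2.

Treewidth 2.
One such decomposition:
Bags: B1 = {b, d, f}  B2 = {b, e, f}  B3 = {a, e, f}  B4 = {a, c, f}  B5 = {a, f, g}
Tree: B1–B2, B2–B3, B3–B4, B3–B5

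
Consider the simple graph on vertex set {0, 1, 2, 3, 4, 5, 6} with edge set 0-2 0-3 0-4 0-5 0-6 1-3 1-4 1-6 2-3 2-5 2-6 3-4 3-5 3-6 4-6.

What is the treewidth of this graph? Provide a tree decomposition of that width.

Each bag holds 4 vertices, so the decomposition has width 3, which upper-bounds the treewidth. Conversely, {0, 2, 3, 5} is a clique of size 4, and the vertices of any clique must share a bag in every tree decomposition; so some bag has ≥ 4 vertices and tw(G) ≥ 3. Combining the bounds, tw(G) = 3.

Treewidth 3.
Bags: B1 = {0, 2, 3, 6}  B2 = {0, 3, 4, 6}  B3 = {0, 2, 3, 5}  B4 = {1, 3, 4, 6}
Tree: B1–B2, B1–B3, B2–B4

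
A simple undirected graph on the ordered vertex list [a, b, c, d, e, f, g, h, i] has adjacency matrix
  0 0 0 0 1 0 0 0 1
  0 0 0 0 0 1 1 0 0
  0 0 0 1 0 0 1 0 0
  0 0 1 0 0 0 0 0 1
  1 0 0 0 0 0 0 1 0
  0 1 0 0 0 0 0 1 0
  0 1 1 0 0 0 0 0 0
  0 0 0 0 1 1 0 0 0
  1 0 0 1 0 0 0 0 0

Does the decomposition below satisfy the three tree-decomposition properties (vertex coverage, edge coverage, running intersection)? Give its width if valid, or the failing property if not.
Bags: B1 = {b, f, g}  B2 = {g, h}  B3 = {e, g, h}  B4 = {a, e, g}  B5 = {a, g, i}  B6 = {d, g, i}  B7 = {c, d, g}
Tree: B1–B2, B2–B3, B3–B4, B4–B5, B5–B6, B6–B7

No — edge (f,h) lies in no bag.

A tree decomposition must satisfy three properties: every vertex lies in some bag; for every edge, both endpoints lie together in some bag; and for every vertex, the bags containing it form a connected subtree. Here edge (f,h) lies in no bag, so the decomposition is invalid.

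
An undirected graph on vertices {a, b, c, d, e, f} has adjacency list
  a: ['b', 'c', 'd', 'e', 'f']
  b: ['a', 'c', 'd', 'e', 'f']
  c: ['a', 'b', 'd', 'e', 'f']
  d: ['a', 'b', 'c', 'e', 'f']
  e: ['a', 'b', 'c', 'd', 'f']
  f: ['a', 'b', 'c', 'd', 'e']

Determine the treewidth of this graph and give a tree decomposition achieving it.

Treewidth 5.
Bags: B1 = {a, b, c, d, e, f}
Tree: (single bag)

A single bag containing all 6 vertices is trivially a valid decomposition of width 5. On the other hand G contains the 6-clique {a, b, c, d, e, f}. A clique must lie in a single bag of any decomposition, so no decomposition can have width below 5. Combining the bounds, tw(G) = 5.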